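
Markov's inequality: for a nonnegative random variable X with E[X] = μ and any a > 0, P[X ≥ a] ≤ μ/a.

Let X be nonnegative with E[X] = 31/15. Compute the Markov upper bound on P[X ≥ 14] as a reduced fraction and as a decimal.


μ = E[X] = 31/15, a = 14.
Markov: P[X ≥ 14] ≤ μ/a = (31/15)/14 = 31/210.
Numerically: ≈ 0.14762.
(Since a = 14 > μ = 2.06667, the bound 31/210 is < 1 and informative.)

P[X ≥ 14] ≤ 31/210 ≈ 0.14762.


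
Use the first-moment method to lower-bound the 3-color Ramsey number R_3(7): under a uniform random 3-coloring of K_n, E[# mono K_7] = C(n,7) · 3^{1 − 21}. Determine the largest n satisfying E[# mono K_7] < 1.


We need C(n, 7) · 3^{1 − 21} < 1, i.e. C(n, 7) < 3^{21 − 1} = 3486784401.
Check values of n near the boundary:
  n = 78: C(78, 7) = 2641902120; 2641902120 < 3486784401? YES
  n = 79: C(79, 7) = 2898753715; 2898753715 < 3486784401? YES
  n = 80: C(80, 7) = 3176716400; 3176716400 < 3486784401? YES
  n = 81: C(81, 7) = 3477216600; 3477216600 < 3486784401? YES
  n = 82: C(82, 7) = 3801756816; 3801756816 < 3486784401? NO
The largest n with C(n, 7) < 3486784401 is n = 81 (where E[X] = 42928600/43046721 ≈ 0.997). Hence R_3(7) > 81, i.e. R_3(7) ≥ 82.

Largest n = 81; hence R_3(7) > 81.


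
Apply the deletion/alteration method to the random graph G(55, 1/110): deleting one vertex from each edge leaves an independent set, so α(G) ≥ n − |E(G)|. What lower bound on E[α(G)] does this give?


E[|E(G)|] = C(55, 2)·p = 1485 · (1/110) = 27/2.
E[α(G)] ≥ n − E[|E(G)|] = 55 − 27/2 = 83/2.
Numerically: ≈ 41.500.
(This is only a lower bound; the true E[α(G)] may be larger.)

E[α(G)] ≥ 83/2 ≈ 41.500.


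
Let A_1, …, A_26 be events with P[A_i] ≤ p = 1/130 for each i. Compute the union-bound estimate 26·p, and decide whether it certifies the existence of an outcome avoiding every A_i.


Union bound: P[∪_{i=1}^{26} A_i] ≤ Σ_i P[A_i] ≤ 26·p = 26·(1/130) = 1/5.
Numerically: 1/5 ≈ 0.200.
Is 1/5 < 1? YES.
Since P[∪ A_i] ≤ 1/5 < 1, the complement has P[∩ A_i^c] ≥ 1 − 1/5 = 4/5 > 0, so some outcome avoids every A_i.

26·p = 1/5 ≈ 0.200; existence CERTIFIED by the union bound.


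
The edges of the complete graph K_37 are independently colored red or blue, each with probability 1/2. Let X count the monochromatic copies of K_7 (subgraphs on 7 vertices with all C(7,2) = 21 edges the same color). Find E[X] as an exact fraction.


Let X = Σ_S X_S over the C(37, 7) = 10295472 subsets S of size 7, where X_S = 1 if the K_7 on S is monochromatic.
For a fixed S, the K_7 on S has C(7, 2) = 21 edges. P[all 21 edges red] = (1/2)^21, and likewise for blue, so P[monochromatic] = 2·(1/2)^21 = 2^{1 − 21} = 1/1048576.
Summing: E[X] = C(37, 7) · 2^{1 − 21} = 10295472 · 1/1048576 = 643467/65536.
Numerically: E[X] ≈ 9.81853.

E[X] = C(37,7)·2^(1−C(7,2)) = 643467/65536 ≈ 9.81853.


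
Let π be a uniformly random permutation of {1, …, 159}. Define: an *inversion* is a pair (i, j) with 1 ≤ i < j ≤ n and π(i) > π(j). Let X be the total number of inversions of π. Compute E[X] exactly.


Write X = Σ X_I over the C(159, 2) = 12561 pairs i < j, with X_I the indicator of one inversion.
There are 12561 indicators.
For each fixed pair i < j, the values π(i) and π(j) are two distinct elements of {1, …, 159} in uniformly random order; by symmetry P[π(i) > π(j)] = 1/2.
By linearity: E[X] = 12561 · (1/2) = C(159, 2) · (1/2) = 12561/2 = 12561/2 ≈ 6280.50000.

E[X] = 12561/2 = 6280.50000.


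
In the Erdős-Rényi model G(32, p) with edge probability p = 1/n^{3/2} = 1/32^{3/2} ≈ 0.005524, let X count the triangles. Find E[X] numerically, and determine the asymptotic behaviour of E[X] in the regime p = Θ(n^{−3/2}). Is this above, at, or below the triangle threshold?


Number of potential triangles: C(32, 3) = 4960.
Each occurs with probability p³ ≈ (0.005524)³ ≈ 1.685874e-07.
By linearity: E[X] = C(32, 3)·p³ ≈ 4960 · 1.685874e-07 ≈ 0.0008.
Since α = 3/2 > 1, p = c/n^{3/2} = o(1/n) is below the triangle threshold p ~ 1/n. Asymptotically E[X] ~ (c³/6)·n^{3(1−α)} = (1³/6)·n^{-1.5} → 0, so by Markov's inequality G has no triangles w.h.p.

E[X] ≈ 0.0008; in regime p = Θ(1/n^{3/2}) E[X] tends to 0 (below the triangle threshold p ~ 1/n).


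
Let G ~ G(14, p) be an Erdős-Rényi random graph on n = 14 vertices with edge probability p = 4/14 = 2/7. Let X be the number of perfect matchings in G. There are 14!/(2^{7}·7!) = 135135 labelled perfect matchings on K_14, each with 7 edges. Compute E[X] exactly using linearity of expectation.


K_14 has 14!/(2^{7}·7!) = 135135 labelled perfect matchings.
For each such perfect matching H, let X_H = 1 if all 7 edges of H are present in G. Then P[X_H = 1] = p^{7} = (2/7)^{7} = 128/823543.
By linearity: E[X] = Σ_H E[X_H] = 135135 · p^{7} = 135135 · 128/823543 = 2471040/117649.
Numerically: E[X] ≈ 21.0035.

E[X] = 135135 · (2/7)^{7} = 2471040/117649 ≈ 21.0035.


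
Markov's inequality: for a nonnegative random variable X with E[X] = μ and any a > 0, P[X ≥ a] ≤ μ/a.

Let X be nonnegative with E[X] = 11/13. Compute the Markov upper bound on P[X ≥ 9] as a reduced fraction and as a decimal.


μ = E[X] = 11/13, a = 9.
Markov: P[X ≥ 9] ≤ μ/a = (11/13)/9 = 11/117.
Numerically: ≈ 0.094.
(Since a = 9 > μ = 0.846, the bound 11/117 is < 1 and informative.)

P[X ≥ 9] ≤ 11/117 ≈ 0.094.


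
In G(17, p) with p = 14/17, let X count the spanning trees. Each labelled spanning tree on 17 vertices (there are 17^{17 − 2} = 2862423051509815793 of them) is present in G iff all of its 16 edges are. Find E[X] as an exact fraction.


K_17 has 17^{17 − 2} = 2862423051509815793 labelled spanning trees.
For each such spanning tree H, let X_H = 1 if all 16 edges of H are present in G. Then P[X_H = 1] = p^{16} = (14/17)^{16} = 2177953337809371136/48661191875666868481.
By linearity of expectation: E[X] = Σ_H E[X_H] = 2862423051509815793 · p^{16} = 2862423051509815793 · 2177953337809371136/48661191875666868481 = 2177953337809371136/17.
Numerically: E[X] ≈ 1.28115e+17.

E[X] = 2862423051509815793 · (14/17)^{16} = 2177953337809371136/17 ≈ 1.28115e+17.


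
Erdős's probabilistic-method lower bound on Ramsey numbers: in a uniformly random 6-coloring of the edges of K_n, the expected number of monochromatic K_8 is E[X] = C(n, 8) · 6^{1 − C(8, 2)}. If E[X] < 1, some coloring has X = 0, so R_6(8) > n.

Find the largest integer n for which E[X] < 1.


We need C(n, 8) · 6^{1 − 28} < 1, i.e. C(n, 8) < 6^{28 − 1} = 1023490369077469249536.
Check values of n near the boundary:
  n = 1592: C(1592, 8) = 1005480414540892933435; 1005480414540892933435 < 1023490369077469249536? YES
  n = 1593: C(1593, 8) = 1010555394551193970323; 1010555394551193970323 < 1023490369077469249536? YES
  n = 1594: C(1594, 8) = 1015652773590544255167; 1015652773590544255167 < 1023490369077469249536? YES
  n = 1595: C(1595, 8) = 1020772636343363633895; 1020772636343363633895 < 1023490369077469249536? YES
  n = 1596: C(1596, 8) = 1025915067760710553965; 1025915067760710553965 < 1023490369077469249536? NO
The largest n with C(n, 8) < 1023490369077469249536 is n = 1595 (where E[X] = 113419181815929292655/113721152119718805504 ≈ 0.9973446). Hence R_6(8) > 1595, i.e. R_6(8) ≥ 1596.

Largest n = 1595; hence R_6(8) > 1595.


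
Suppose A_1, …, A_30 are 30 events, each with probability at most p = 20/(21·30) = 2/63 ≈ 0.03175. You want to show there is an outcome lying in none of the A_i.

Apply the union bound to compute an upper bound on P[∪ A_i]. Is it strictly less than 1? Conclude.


Union bound: P[∪_{i=1}^{30} A_i] ≤ Σ_i P[A_i] ≤ 30·p = 30·(2/63) = 20/21.
Numerically: 20/21 ≈ 0.95238.
Is 20/21 < 1? YES.
Since P[∪ A_i] ≤ 20/21 < 1, the complement has P[∩ A_i^c] ≥ 1 − 20/21 = 1/21 > 0, so some outcome avoids every A_i.

30·p = 20/21 ≈ 0.95238; existence CERTIFIED by the union bound.


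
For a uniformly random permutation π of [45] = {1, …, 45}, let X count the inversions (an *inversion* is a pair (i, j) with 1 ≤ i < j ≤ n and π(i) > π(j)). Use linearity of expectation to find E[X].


Write X = Σ X_I over the C(45, 2) = 990 pairs i < j, with X_I the indicator of one inversion.
There are 990 indicators.
For each fixed pair i < j, the values π(i) and π(j) are two distinct elements of {1, …, 45} in uniformly random order; by symmetry P[π(i) > π(j)] = 1/2.
By linearity: E[X] = 990 · (1/2) = C(45, 2) · (1/2) = 990/2 = 495 ≈ 495.000.

E[X] = 495 = 495.000.


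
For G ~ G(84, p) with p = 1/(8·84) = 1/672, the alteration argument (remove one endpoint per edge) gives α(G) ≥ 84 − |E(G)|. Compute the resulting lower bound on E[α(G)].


E[|E(G)|] = C(84, 2)·p = 3486 · (1/672) = 83/16.
E[α(G)] ≥ n − E[|E(G)|] = 84 − 83/16 = 1261/16.
Numerically: ≈ 78.81250.
(This is only a lower bound; the true E[α(G)] may be larger.)

E[α(G)] ≥ 1261/16 ≈ 78.81250.


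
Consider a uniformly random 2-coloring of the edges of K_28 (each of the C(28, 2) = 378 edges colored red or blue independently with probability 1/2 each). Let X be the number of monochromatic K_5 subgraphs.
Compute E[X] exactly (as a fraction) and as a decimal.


Let X = Σ_S X_S over the C(28, 5) = 98280 subsets S of size 5, where X_S = 1 if the K_5 on S is monochromatic.
For a fixed S, the K_5 on S has C(5, 2) = 10 edges. P[all 10 edges red] = (1/2)^10, and likewise for blue, so P[monochromatic] = 2·(1/2)^10 = 2^{1 − 10} = 1/512.
Summing: E[X] = C(28, 5) · 2^{1 − 10} = 98280 · 1/512 = 12285/64.
Numerically: E[X] ≈ 191.9531.

E[X] = C(28,5)·2^(1−C(5,2)) = 12285/64 ≈ 191.9531.


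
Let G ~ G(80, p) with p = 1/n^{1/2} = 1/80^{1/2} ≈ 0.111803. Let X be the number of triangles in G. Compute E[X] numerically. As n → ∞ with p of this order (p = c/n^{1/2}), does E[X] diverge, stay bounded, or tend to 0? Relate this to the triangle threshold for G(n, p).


Number of potential triangles: C(80, 3) = 82160.
Each occurs with probability p³ ≈ (0.111803)³ ≈ 1.39754249e-03.
By linearity: E[X] = C(80, 3)·p³ ≈ 82160 · 1.39754249e-03 ≈ 114.822091.
Since α = 1/2 < 1, p = c/n^{1/2} ≫ 1/n is above the triangle threshold p ~ 1/n. Asymptotically E[X] ~ (c³/6)·n^{3(1−α)} = (1³/6)·n^{1.5} → ∞; triangles are abundant w.h.p.

E[X] ≈ 114.822091; in regime p = Θ(1/n^{1/2}) E[X] diverges (above the triangle threshold p ~ 1/n).


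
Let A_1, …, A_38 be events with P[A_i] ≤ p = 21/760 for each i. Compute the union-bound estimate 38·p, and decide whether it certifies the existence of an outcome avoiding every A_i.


Union bound: P[∪_{i=1}^{38} A_i] ≤ Σ_i P[A_i] ≤ 38·p = 38·(21/760) = 21/20.
Numerically: 21/20 ≈ 1.050.
Is 21/20 < 1? NO.
Since the bound 21/20 is ≥ 1, the union bound is uninformative here; it does NOT by itself certify existence.

38·p = 21/20 ≈ 1.050; existence NOT certified by the union bound.


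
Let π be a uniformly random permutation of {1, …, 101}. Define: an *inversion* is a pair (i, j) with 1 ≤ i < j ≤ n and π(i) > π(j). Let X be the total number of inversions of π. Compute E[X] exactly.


Write X = Σ X_I over the C(101, 2) = 5050 pairs i < j, with X_I the indicator of one inversion.
There are 5050 indicators.
For each fixed pair i < j, the values π(i) and π(j) are two distinct elements of {1, …, 101} in uniformly random order; by symmetry P[π(i) > π(j)] = 1/2.
By linearity: E[X] = 5050 · (1/2) = C(101, 2) · (1/2) = 5050/2 = 2525 ≈ 2525.000000.

E[X] = 2525 = 2525.000000.


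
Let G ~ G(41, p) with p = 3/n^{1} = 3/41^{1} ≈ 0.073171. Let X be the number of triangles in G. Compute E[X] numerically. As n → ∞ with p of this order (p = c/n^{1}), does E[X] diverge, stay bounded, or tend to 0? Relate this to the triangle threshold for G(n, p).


Number of potential triangles: C(41, 3) = 10660.
Each occurs with probability p³ ≈ (0.073171)³ ≈ 3.9175288e-04.
By linearity: E[X] = C(41, 3)·p³ ≈ 10660 · 3.9175288e-04 ≈ 4.17609.
Here α = 1, so p = 3/n is exactly at the triangle threshold p ~ 1/n. Asymptotically E[X] → c³/6 = 3³/6 = 9/2 ≈ 4.50000, a bounded constant. In this regime the triangle count is asymptotically Poisson(c³/6).

E[X] ≈ 4.17609; in regime p = Θ(1/n^{1}) E[X] stays bounded (at the triangle threshold p ~ 1/n).


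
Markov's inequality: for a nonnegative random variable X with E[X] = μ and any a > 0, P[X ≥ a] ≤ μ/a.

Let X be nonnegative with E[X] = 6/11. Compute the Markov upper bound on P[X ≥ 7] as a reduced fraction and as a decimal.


μ = E[X] = 6/11, a = 7.
Markov: P[X ≥ 7] ≤ μ/a = (6/11)/7 = 6/77.
Numerically: ≈ 0.078.
(Since a = 7 > μ = 0.545, the bound 6/77 is < 1 and informative.)

P[X ≥ 7] ≤ 6/77 ≈ 0.078.


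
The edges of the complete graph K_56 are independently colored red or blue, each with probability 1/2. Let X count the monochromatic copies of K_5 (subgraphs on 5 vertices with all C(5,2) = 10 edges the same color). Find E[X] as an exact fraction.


Let X = Σ_S X_S over the C(56, 5) = 3819816 subsets S of size 5, where X_S = 1 if the K_5 on S is monochromatic.
For a fixed S, the K_5 on S has C(5, 2) = 10 edges. P[all 10 edges red] = (1/2)^10, and likewise for blue, so P[monochromatic] = 2·(1/2)^10 = 2^{1 − 10} = 1/512.
By linearity: E[X] = C(56, 5) · 2^{1 − 10} = 3819816 · 1/512 = 477477/64.
Numerically: E[X] ≈ 7460.5781.

E[X] = C(56,5)·2^(1−C(5,2)) = 477477/64 ≈ 7460.5781.


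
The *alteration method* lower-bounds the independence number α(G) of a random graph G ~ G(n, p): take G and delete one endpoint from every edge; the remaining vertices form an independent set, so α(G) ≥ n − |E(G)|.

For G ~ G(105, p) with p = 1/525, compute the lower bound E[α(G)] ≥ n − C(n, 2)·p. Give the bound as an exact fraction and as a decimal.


E[|E(G)|] = C(105, 2)·p = 5460 · (1/525) = 52/5.
E[α(G)] ≥ n − E[|E(G)|] = 105 − 52/5 = 473/5.
Numerically: ≈ 94.6000.
(This is only a lower bound; the true E[α(G)] may be larger.)

E[α(G)] ≥ 473/5 ≈ 94.6000.


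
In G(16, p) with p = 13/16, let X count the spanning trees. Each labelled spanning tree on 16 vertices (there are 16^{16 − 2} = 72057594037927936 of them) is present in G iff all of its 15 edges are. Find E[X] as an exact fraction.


K_16 has 16^{16 − 2} = 72057594037927936 labelled spanning trees.
For each such spanning tree H, let X_H = 1 if all 15 edges of H are present in G. Then P[X_H = 1] = p^{15} = (13/16)^{15} = 51185893014090757/1152921504606846976.
By linearity of expectation: E[X] = Σ_H E[X_H] = 72057594037927936 · p^{15} = 72057594037927936 · 51185893014090757/1152921504606846976 = 51185893014090757/16.
Numerically: E[X] ≈ 3.1991e+15.

E[X] = 72057594037927936 · (13/16)^{15} = 51185893014090757/16 ≈ 3.1991e+15.


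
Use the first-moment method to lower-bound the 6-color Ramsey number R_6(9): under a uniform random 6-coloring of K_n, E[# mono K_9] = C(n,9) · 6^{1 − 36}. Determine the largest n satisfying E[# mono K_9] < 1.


We need C(n, 9) · 6^{1 − 36} < 1, i.e. C(n, 9) < 6^{36 − 1} = 1719070799748422591028658176.
Check values of n near the boundary:
  n = 4402: C(4402, 9) = 1696419745356657449393393700; 1696419745356657449393393700 < 1719070799748422591028658176? YES
  n = 4403: C(4403, 9) = 1699894433046281918452233150; 1699894433046281918452233150 < 1719070799748422591028658176? YES
  n = 4404: C(4404, 9) = 1703375445537161676647015880; 1703375445537161676647015880 < 1719070799748422591028658176? YES
  n = 4405: C(4405, 9) = 1706862792900636302463627150; 1706862792900636302463627150 < 1719070799748422591028658176? YES
  n = 4406: C(4406, 9) = 1710356485221788389505285700; 1710356485221788389505285700 < 1719070799748422591028658176? YES
  n = 4407: C(4407, 9) = 1713856532599459170657070050; 1713856532599459170657070050 < 1719070799748422591028658176? YES
  n = 4408: C(4408, 9) = 1717362945146264156457459600; 1717362945146264156457459600 < 1719070799748422591028658176? YES
  n = 4409: C(4409, 9) = 1720875732988608787686577131; 1720875732988608787686577131 < 1719070799748422591028658176? NO
  n = 4410: C(4410, 9) = 1724394906266704102180823710; 1724394906266704102180823710 < 1719070799748422591028658176? NO
  n = 4411: C(4411, 9) = 1727920475134582415883601405; 1727920475134582415883601405 < 1719070799748422591028658176? NO
The largest n with C(n, 9) < 1719070799748422591028658176 is n = 4408 (where E[X] = 35778394690547169926197075/35813974994758803979763712 ≈ 0.999). Hence R_6(9) > 4408, i.e. R_6(9) ≥ 4409.

Largest n = 4408; hence R_6(9) > 4408.


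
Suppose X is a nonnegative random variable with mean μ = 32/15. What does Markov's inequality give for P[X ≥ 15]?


μ = E[X] = 32/15, a = 15.
Markov: P[X ≥ 15] ≤ μ/a = (32/15)/15 = 32/225.
Numerically: ≈ 0.142222.
(Since a = 15 > μ = 2.133333, the bound 32/225 is < 1 and informative.)

P[X ≥ 15] ≤ 32/225 ≈ 0.142222.


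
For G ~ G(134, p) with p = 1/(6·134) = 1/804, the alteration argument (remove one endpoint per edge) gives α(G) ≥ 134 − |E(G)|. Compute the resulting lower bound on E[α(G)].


E[|E(G)|] = C(134, 2)·p = 8911 · (1/804) = 133/12.
E[α(G)] ≥ n − E[|E(G)|] = 134 − 133/12 = 1475/12.
Numerically: ≈ 122.916667.
(This is only a lower bound; the true E[α(G)] may be larger.)

E[α(G)] ≥ 1475/12 ≈ 122.916667.


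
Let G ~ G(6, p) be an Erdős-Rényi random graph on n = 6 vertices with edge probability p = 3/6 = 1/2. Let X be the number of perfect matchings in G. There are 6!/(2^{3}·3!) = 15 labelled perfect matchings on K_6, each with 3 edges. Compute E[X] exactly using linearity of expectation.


K_6 has 6!/(2^{3}·3!) = 15 labelled perfect matchings.
For each such perfect matching H, let X_H = 1 if all 3 edges of H are present in G. Then P[X_H = 1] = p^{3} = (1/2)^{3} = 1/8.
By linearity of expectation: E[X] = Σ_H E[X_H] = 15 · p^{3} = 15 · 1/8 = 15/8.
Numerically: E[X] ≈ 1.875.

E[X] = 15 · (1/2)^{3} = 15/8 ≈ 1.875.


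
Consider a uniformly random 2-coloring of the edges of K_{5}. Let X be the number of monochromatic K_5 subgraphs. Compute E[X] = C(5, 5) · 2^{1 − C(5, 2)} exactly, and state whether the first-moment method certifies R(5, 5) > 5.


E[X] = C(5, 5) · 2^{1 − 10} = 1 · 2^{−9} = 1/512.
As a reduced fraction: E[X] = 1/512 ≈ 0.001953.
Is E[X] < 1? YES.
Since E[X] < 1, there exists a 2-coloring of K_{5} with no monochromatic K_5; hence R(5, 5) > 5.

E[X] = 1/512 ≈ 0.001953; E[X] < 1, so R(5, 5) > 5.


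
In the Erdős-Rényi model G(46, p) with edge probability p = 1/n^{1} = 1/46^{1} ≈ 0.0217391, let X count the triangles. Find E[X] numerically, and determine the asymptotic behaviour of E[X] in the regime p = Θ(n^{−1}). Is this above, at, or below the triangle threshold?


Number of potential triangles: C(46, 3) = 15180.
Each occurs with probability p³ ≈ (0.0217391)³ ≈ 1.02736911e-05.
By linearity: E[X] = C(46, 3)·p³ ≈ 15180 · 1.02736911e-05 ≈ 0.155955.
Here α = 1, so p = 1/n is exactly at the triangle threshold p ~ 1/n. Asymptotically E[X] → c³/6 = 1³/6 = 1/6 ≈ 0.166667, a bounded constant. In this regime the triangle count is asymptotically Poisson(c³/6).

E[X] ≈ 0.155955; in regime p = Θ(1/n^{1}) E[X] stays bounded (at the triangle threshold p ~ 1/n).


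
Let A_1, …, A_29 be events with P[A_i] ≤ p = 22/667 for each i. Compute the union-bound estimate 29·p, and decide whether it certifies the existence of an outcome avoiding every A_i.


Union bound: P[∪_{i=1}^{29} A_i] ≤ Σ_i P[A_i] ≤ 29·p = 29·(22/667) = 22/23.
Numerically: 22/23 ≈ 0.95652.
Is 22/23 < 1? YES.
Since P[∪ A_i] ≤ 22/23 < 1, the complement has P[∩ A_i^c] ≥ 1 − 22/23 = 1/23 > 0, so some outcome avoids every A_i.

29·p = 22/23 ≈ 0.95652; existence CERTIFIED by the union bound.


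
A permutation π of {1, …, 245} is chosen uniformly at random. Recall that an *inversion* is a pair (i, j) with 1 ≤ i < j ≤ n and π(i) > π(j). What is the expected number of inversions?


Write X = Σ X_I over the C(245, 2) = 29890 pairs i < j, with X_I the indicator of one inversion.
There are 29890 indicators.
For each fixed pair i < j, the values π(i) and π(j) are two distinct elements of {1, …, 245} in uniformly random order; by symmetry P[π(i) > π(j)] = 1/2.
By linearity: E[X] = 29890 · (1/2) = C(245, 2) · (1/2) = 29890/2 = 14945 ≈ 14945.0000.

E[X] = 14945 = 14945.0000.


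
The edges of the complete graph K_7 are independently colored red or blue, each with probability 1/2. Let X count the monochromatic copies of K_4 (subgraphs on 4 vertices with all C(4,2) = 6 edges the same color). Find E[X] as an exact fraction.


Let X = Σ_S X_S over the C(7, 4) = 35 subsets S of size 4, where X_S = 1 if the K_4 on S is monochromatic.
For a fixed S, the K_4 on S has C(4, 2) = 6 edges. P[all 6 edges red] = (1/2)^6, and likewise for blue, so P[monochromatic] = 2·(1/2)^6 = 2^{1 − 6} = 1/32.
Summing: E[X] = C(7, 4) · 2^{1 − 6} = 35 · 1/32 = 35/32.
Numerically: E[X] ≈ 1.093750.

E[X] = C(7,4)·2^(1−C(4,2)) = 35/32 ≈ 1.093750.


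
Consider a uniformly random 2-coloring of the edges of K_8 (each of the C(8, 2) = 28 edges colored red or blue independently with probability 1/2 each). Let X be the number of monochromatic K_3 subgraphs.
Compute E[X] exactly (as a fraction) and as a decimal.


Let X = Σ_S X_S over the C(8, 3) = 56 subsets S of size 3, where X_S = 1 if the K_3 on S is monochromatic.
For a fixed S, the K_3 on S has C(3, 2) = 3 edges. P[all 3 edges red] = (1/2)^3, and likewise for blue, so P[monochromatic] = 2·(1/2)^3 = 2^{1 − 3} = 1/4.
By linearity of expectation: E[X] = C(8, 3) · 2^{1 − 3} = 56 · 1/4 = 14.
Numerically: E[X] ≈ 14.00000.

E[X] = C(8,3)·2^(1−C(3,2)) = 14 ≈ 14.00000.


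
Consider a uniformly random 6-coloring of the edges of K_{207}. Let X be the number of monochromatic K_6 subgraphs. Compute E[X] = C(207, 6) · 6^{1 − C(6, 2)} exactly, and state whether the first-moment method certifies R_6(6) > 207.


E[X] = C(207, 6) · 6^{1 − 15} = 101563230237 · 6^{−14} = 101563230237/78364164096.
As a reduced fraction: E[X] = 33854410079/26121388032 ≈ 1.296042.
Is E[X] < 1? NO.
Since E[X] ≥ 1, the first-moment bound is inconclusive at n = 207; it does NOT by itself certify R_6(6) > 207.

E[X] = 33854410079/26121388032 ≈ 1.296042; E[X] ≥ 1; first-moment method inconclusive here.


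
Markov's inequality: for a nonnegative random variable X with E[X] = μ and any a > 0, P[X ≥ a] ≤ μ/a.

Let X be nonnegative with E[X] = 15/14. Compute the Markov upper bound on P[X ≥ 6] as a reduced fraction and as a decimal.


μ = E[X] = 15/14, a = 6.
Markov: P[X ≥ 6] ≤ μ/a = (15/14)/6 = 5/28.
Numerically: ≈ 0.178571.
(Since a = 6 > μ = 1.071429, the bound 5/28 is < 1 and informative.)

P[X ≥ 6] ≤ 5/28 ≈ 0.178571.


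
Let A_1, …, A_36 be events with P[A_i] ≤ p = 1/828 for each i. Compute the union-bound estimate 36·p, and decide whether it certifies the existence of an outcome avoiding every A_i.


Union bound: P[∪_{i=1}^{36} A_i] ≤ Σ_i P[A_i] ≤ 36·p = 36·(1/828) = 1/23.
Numerically: 1/23 ≈ 0.0434783.
Is 1/23 < 1? YES.
Since P[∪ A_i] ≤ 1/23 < 1, the complement has P[∩ A_i^c] ≥ 1 − 1/23 = 22/23 > 0, so some outcome avoids every A_i.

36·p = 1/23 ≈ 0.0434783; existence CERTIFIED by the union bound.


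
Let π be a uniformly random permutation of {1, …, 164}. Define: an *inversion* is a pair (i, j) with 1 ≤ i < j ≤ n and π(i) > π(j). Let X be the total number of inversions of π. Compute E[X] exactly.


Write X = Σ X_I over the C(164, 2) = 13366 pairs i < j, with X_I the indicator of one inversion.
There are 13366 indicators.
For each fixed pair i < j, the values π(i) and π(j) are two distinct elements of {1, …, 164} in uniformly random order; by symmetry P[π(i) > π(j)] = 1/2.
By linearity: E[X] = 13366 · (1/2) = C(164, 2) · (1/2) = 13366/2 = 6683 ≈ 6683.000.

E[X] = 6683 = 6683.000.


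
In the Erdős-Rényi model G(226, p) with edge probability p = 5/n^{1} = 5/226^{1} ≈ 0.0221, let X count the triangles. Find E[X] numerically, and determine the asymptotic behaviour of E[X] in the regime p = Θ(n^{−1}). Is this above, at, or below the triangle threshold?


Number of potential triangles: C(226, 3) = 1898400.
Each occurs with probability p³ ≈ (0.0221)³ ≈ 1.08289e-05.
By linearity: E[X] = C(226, 3)·p³ ≈ 1898400 · 1.08289e-05 ≈ 20.558.
Here α = 1, so p = 5/n is exactly at the triangle threshold p ~ 1/n. Asymptotically E[X] → c³/6 = 5³/6 = 125/6 ≈ 20.833, a bounded constant. In this regime the triangle count is asymptotically Poisson(c³/6).

E[X] ≈ 20.558; in regime p = Θ(1/n^{1}) E[X] stays bounded (at the triangle threshold p ~ 1/n).


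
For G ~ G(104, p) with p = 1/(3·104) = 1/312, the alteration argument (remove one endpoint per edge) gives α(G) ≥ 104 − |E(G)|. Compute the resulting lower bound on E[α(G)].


E[|E(G)|] = C(104, 2)·p = 5356 · (1/312) = 103/6.
E[α(G)] ≥ n − E[|E(G)|] = 104 − 103/6 = 521/6.
Numerically: ≈ 86.833.
(This is only a lower bound; the true E[α(G)] may be larger.)

E[α(G)] ≥ 521/6 ≈ 86.833.


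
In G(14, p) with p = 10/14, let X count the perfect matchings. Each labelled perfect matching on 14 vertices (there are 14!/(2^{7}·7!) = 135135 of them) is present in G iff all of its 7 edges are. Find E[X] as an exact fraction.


K_14 has 14!/(2^{7}·7!) = 135135 labelled perfect matchings.
For each such perfect matching H, let X_H = 1 if all 7 edges of H are present in G. Then P[X_H = 1] = p^{7} = (5/7)^{7} = 78125/823543.
By linearity of expectation: E[X] = Σ_H E[X_H] = 135135 · p^{7} = 135135 · 78125/823543 = 1508203125/117649.
Numerically: E[X] ≈ 1.28e+04.

E[X] = 135135 · (5/7)^{7} = 1508203125/117649 ≈ 1.28e+04.


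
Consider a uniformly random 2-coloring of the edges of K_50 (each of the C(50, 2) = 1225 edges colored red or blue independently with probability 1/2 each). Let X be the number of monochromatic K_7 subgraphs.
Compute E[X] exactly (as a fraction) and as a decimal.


Let X = Σ_S X_S over the C(50, 7) = 99884400 subsets S of size 7, where X_S = 1 if the K_7 on S is monochromatic.
For a fixed S, the K_7 on S has C(7, 2) = 21 edges. P[all 21 edges red] = (1/2)^21, and likewise for blue, so P[monochromatic] = 2·(1/2)^21 = 2^{1 − 21} = 1/1048576.
Summing: E[X] = C(50, 7) · 2^{1 − 21} = 99884400 · 1/1048576 = 6242775/65536.
Numerically: E[X] ≈ 95.257.

E[X] = C(50,7)·2^(1−C(7,2)) = 6242775/65536 ≈ 95.257.


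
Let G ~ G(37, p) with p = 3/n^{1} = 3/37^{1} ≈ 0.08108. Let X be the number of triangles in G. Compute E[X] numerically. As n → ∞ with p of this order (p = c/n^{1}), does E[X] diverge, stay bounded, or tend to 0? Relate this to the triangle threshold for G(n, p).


Number of potential triangles: C(37, 3) = 7770.
Each occurs with probability p³ ≈ (0.08108)³ ≈ 5.330385e-04.
By linearity: E[X] = C(37, 3)·p³ ≈ 7770 · 5.330385e-04 ≈ 4.1417.
Here α = 1, so p = 3/n is exactly at the triangle threshold p ~ 1/n. Asymptotically E[X] → c³/6 = 3³/6 = 9/2 ≈ 4.5000, a bounded constant. In this regime the triangle count is asymptotically Poisson(c³/6).

E[X] ≈ 4.1417; in regime p = Θ(1/n^{1}) E[X] stays bounded (at the triangle threshold p ~ 1/n).


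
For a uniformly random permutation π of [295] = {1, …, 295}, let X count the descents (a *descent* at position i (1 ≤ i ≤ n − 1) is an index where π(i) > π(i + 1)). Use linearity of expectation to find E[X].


Write X = Σ X_I over i = 1, …, 294, with X_I the indicator of one descent.
There are 294 indicators.
For each fixed i, the pair (π(i), π(i+1)) is a uniformly random ordered pair of distinct values from {1, …, 295}; by symmetry P[π(i) > π(i+1)] = 1/2.
By linearity: E[X] = 294 · (1/2) = (295 − 1) · (1/2) = 147 ≈ 147.00000.

E[X] = 147 = 147.00000.


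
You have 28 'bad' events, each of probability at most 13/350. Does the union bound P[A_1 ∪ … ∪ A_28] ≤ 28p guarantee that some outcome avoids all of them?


Union bound: P[∪_{i=1}^{28} A_i] ≤ Σ_i P[A_i] ≤ 28·p = 28·(13/350) = 26/25.
Numerically: 26/25 ≈ 1.04000.
Is 26/25 < 1? NO.
Since the bound 26/25 is ≥ 1, the union bound is uninformative here; it does NOT by itself certify existence.

28·p = 26/25 ≈ 1.04000; existence NOT certified by the union bound.


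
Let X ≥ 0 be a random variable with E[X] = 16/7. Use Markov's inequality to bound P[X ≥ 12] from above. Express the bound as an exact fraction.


μ = E[X] = 16/7, a = 12.
Markov: P[X ≥ 12] ≤ μ/a = (16/7)/12 = 4/21.
Numerically: ≈ 0.19048.
(Since a = 12 > μ = 2.28571, the bound 4/21 is < 1 and informative.)

P[X ≥ 12] ≤ 4/21 ≈ 0.19048.


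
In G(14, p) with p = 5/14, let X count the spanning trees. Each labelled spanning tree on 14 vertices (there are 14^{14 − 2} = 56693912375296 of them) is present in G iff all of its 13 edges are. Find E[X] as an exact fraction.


K_14 has 14^{14 − 2} = 56693912375296 labelled spanning trees.
For each such spanning tree H, let X_H = 1 if all 13 edges of H are present in G. Then P[X_H = 1] = p^{13} = (5/14)^{13} = 1220703125/793714773254144.
By linearity of expectation: E[X] = Σ_H E[X_H] = 56693912375296 · p^{13} = 56693912375296 · 1220703125/793714773254144 = 1220703125/14.
Numerically: E[X] ≈ 8.71931e+07.

E[X] = 56693912375296 · (5/14)^{13} = 1220703125/14 ≈ 8.71931e+07.


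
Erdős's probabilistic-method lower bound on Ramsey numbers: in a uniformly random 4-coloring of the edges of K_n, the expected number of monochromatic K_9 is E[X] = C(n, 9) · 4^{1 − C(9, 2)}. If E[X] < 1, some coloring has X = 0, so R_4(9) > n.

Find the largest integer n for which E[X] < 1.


We need C(n, 9) · 4^{1 − 36} < 1, i.e. C(n, 9) < 4^{36 − 1} = 1180591620717411303424.
Check values of n near the boundary:
  n = 911: C(911, 9) = 1144686900492291197405; 1144686900492291197405 < 1180591620717411303424? YES
  n = 912: C(912, 9) = 1156095740032081475120; 1156095740032081475120 < 1180591620717411303424? YES
  n = 913: C(913, 9) = 1167605542753639808390; 1167605542753639808390 < 1180591620717411303424? YES
  n = 914: C(914, 9) = 1179217089587653905932; 1179217089587653905932 < 1180591620717411303424? YES
  n = 915: C(915, 9) = 1190931166636537885130; 1190931166636537885130 < 1180591620717411303424? NO
  n = 916: C(916, 9) = 1202748565202942340440; 1202748565202942340440 < 1180591620717411303424? NO
The largest n with C(n, 9) < 1180591620717411303424 is n = 914 (where E[X] = 294804272396913476483/295147905179352825856 ≈ 0.9988). Hence R_4(9) > 914, i.e. R_4(9) ≥ 915.

Largest n = 914; hence R_4(9) > 914.


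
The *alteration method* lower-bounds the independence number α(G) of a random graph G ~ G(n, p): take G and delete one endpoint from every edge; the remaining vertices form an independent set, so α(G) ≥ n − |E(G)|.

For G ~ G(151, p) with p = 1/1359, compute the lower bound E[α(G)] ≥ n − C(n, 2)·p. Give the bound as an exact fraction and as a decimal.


E[|E(G)|] = C(151, 2)·p = 11325 · (1/1359) = 25/3.
E[α(G)] ≥ n − E[|E(G)|] = 151 − 25/3 = 428/3.
Numerically: ≈ 142.6667.
(This is only a lower bound; the true E[α(G)] may be larger.)

E[α(G)] ≥ 428/3 ≈ 142.6667.


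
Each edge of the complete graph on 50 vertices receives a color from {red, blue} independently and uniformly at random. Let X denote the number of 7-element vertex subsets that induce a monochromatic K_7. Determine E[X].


Let X = Σ_S X_S over the C(50, 7) = 99884400 subsets S of size 7, where X_S = 1 if the K_7 on S is monochromatic.
For a fixed S, the K_7 on S has C(7, 2) = 21 edges. P[all 21 edges red] = (1/2)^21, and likewise for blue, so P[monochromatic] = 2·(1/2)^21 = 2^{1 − 21} = 1/1048576.
Summing: E[X] = C(50, 7) · 2^{1 − 21} = 99884400 · 1/1048576 = 6242775/65536.
Numerically: E[X] ≈ 95.257187.

E[X] = C(50,7)·2^(1−C(7,2)) = 6242775/65536 ≈ 95.257187.


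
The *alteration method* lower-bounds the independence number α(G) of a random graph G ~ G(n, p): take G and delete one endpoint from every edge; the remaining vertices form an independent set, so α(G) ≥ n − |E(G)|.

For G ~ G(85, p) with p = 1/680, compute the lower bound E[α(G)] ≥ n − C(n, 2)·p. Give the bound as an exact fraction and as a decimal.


E[|E(G)|] = C(85, 2)·p = 3570 · (1/680) = 21/4.
E[α(G)] ≥ n − E[|E(G)|] = 85 − 21/4 = 319/4.
Numerically: ≈ 79.750000.
(This is only a lower bound; the true E[α(G)] may be larger.)

E[α(G)] ≥ 319/4 ≈ 79.750000.


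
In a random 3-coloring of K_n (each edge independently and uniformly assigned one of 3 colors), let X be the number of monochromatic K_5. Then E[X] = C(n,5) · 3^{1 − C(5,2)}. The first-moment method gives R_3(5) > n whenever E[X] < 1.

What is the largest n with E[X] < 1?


We need C(n, 5) · 3^{1 − 10} < 1, i.e. C(n, 5) < 3^{10 − 1} = 19683.
Check values of n near the boundary:
  n = 17: C(17, 5) = 6188; 6188 < 19683? YES
  n = 18: C(18, 5) = 8568; 8568 < 19683? YES
  n = 19: C(19, 5) = 11628; 11628 < 19683? YES
  n = 20: C(20, 5) = 15504; 15504 < 19683? YES
  n = 21: C(21, 5) = 20349; 20349 < 19683? NO
The largest n with C(n, 5) < 19683 is n = 20 (where E[X] = 5168/6561 ≈ 0.787685). Hence R_3(5) > 20, i.e. R_3(5) ≥ 21.

Largest n = 20; hence R_3(5) > 20.


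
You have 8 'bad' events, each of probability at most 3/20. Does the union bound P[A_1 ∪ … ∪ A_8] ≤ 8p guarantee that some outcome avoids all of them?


Union bound: P[∪_{i=1}^{8} A_i] ≤ Σ_i P[A_i] ≤ 8·p = 8·(3/20) = 6/5.
Numerically: 6/5 ≈ 1.2000000.
Is 6/5 < 1? NO.
Since the bound 6/5 is ≥ 1, the union bound is uninformative here; it does NOT by itself certify existence.

8·p = 6/5 ≈ 1.2000000; existence NOT certified by the union bound.


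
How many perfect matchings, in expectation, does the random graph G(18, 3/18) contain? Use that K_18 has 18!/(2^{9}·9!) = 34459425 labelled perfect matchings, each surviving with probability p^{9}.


K_18 has 18!/(2^{9}·9!) = 34459425 labelled perfect matchings.
For each such perfect matching H, let X_H = 1 if all 9 edges of H are present in G. Then P[X_H = 1] = p^{9} = (1/6)^{9} = 1/10077696.
Summing the indicators: E[X] = Σ_H E[X_H] = 34459425 · p^{9} = 34459425 · 1/10077696 = 425425/124416.
Numerically: E[X] ≈ 3.41938.

E[X] = 34459425 · (1/6)^{9} = 425425/124416 ≈ 3.41938.


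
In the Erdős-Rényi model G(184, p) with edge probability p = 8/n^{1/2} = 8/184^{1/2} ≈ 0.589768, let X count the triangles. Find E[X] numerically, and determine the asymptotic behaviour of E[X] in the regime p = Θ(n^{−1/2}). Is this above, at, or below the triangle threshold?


Number of potential triangles: C(184, 3) = 1021384.
Each occurs with probability p³ ≈ (0.589768)³ ≈ 2.05136635e-01.
By linearity: E[X] = C(184, 3)·p³ ≈ 1021384 · 2.05136635e-01 ≈ 209523.276446.
Since α = 1/2 < 1, p = c/n^{1/2} ≫ 1/n is above the triangle threshold p ~ 1/n. Asymptotically E[X] ~ (c³/6)·n^{3(1−α)} = (8³/6)·n^{1.5} → ∞; triangles are abundant w.h.p.

E[X] ≈ 209523.276446; in regime p = Θ(1/n^{1/2}) E[X] diverges (above the triangle threshold p ~ 1/n).


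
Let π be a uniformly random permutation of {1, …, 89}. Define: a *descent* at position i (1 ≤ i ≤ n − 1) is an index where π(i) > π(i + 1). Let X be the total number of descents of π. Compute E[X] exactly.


Write X = Σ X_I over i = 1, …, 88, with X_I the indicator of one descent.
There are 88 indicators.
For each fixed i, the pair (π(i), π(i+1)) is a uniformly random ordered pair of distinct values from {1, …, 89}; by symmetry P[π(i) > π(i+1)] = 1/2.
By linearity: E[X] = 88 · (1/2) = (89 − 1) · (1/2) = 44 ≈ 44.000.

E[X] = 44 = 44.000.


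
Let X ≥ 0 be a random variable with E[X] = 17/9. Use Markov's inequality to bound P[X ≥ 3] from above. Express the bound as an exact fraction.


μ = E[X] = 17/9, a = 3.
Markov: P[X ≥ 3] ≤ μ/a = (17/9)/3 = 17/27.
Numerically: ≈ 0.62963.
(Since a = 3 > μ = 1.88889, the bound 17/27 is < 1 and informative.)

P[X ≥ 3] ≤ 17/27 ≈ 0.62963.


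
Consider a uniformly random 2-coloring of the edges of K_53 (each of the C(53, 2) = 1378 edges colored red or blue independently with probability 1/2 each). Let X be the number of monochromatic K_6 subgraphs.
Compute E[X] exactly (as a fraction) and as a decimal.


Let X = Σ_S X_S over the C(53, 6) = 22957480 subsets S of size 6, where X_S = 1 if the K_6 on S is monochromatic.
For a fixed S, the K_6 on S has C(6, 2) = 15 edges. P[all 15 edges red] = (1/2)^15, and likewise for blue, so P[monochromatic] = 2·(1/2)^15 = 2^{1 − 15} = 1/16384.
By linearity of expectation: E[X] = C(53, 6) · 2^{1 − 15} = 22957480 · 1/16384 = 2869685/2048.
Numerically: E[X] ≈ 1401.21338.

E[X] = C(53,6)·2^(1−C(6,2)) = 2869685/2048 ≈ 1401.21338.


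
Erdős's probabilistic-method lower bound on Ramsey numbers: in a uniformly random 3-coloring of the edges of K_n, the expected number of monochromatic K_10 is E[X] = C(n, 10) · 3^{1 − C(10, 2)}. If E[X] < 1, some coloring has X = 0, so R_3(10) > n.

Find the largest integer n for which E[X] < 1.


We need C(n, 10) · 3^{1 − 45} < 1, i.e. C(n, 10) < 3^{45 − 1} = 984770902183611232881.
Check values of n near the boundary:
  n = 572: C(572, 10) = 954640815642161682606; 954640815642161682606 < 984770902183611232881? YES
  n = 573: C(573, 10) = 971597135635805762226; 971597135635805762226 < 984770902183611232881? YES
  n = 574: C(574, 10) = 988824035203816502691; 988824035203816502691 < 984770902183611232881? NO
  n = 575: C(575, 10) = 1006325345561406175305; 1006325345561406175305 < 984770902183611232881? NO
  n = 576: C(576, 10) = 1024104945306307344480; 1024104945306307344480 < 984770902183611232881? NO
The largest n with C(n, 10) < 984770902183611232881 is n = 573 (where E[X] = 35985079097622435638/36472996377170786403 ≈ 0.9866). Hence R_3(10) > 573, i.e. R_3(10) ≥ 574.

Largest n = 573; hence R_3(10) > 573.


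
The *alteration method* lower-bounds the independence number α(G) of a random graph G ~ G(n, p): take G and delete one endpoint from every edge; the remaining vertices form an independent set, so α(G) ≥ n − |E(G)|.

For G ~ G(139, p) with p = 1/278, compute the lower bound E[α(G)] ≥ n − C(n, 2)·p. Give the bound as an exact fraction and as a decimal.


E[|E(G)|] = C(139, 2)·p = 9591 · (1/278) = 69/2.
E[α(G)] ≥ n − E[|E(G)|] = 139 − 69/2 = 209/2.
Numerically: ≈ 104.5000.
(This is only a lower bound; the true E[α(G)] may be larger.)

E[α(G)] ≥ 209/2 ≈ 104.5000.


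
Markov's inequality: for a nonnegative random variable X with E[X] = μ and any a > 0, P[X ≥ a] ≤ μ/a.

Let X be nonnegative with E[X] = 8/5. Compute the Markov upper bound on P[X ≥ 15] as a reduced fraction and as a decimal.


μ = E[X] = 8/5, a = 15.
Markov: P[X ≥ 15] ≤ μ/a = (8/5)/15 = 8/75.
Numerically: ≈ 0.1067.
(Since a = 15 > μ = 1.6000, the bound 8/75 is < 1 and informative.)

P[X ≥ 15] ≤ 8/75 ≈ 0.1067.


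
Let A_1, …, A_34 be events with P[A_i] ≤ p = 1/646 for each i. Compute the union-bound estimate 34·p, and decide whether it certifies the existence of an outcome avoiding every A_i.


Union bound: P[∪_{i=1}^{34} A_i] ≤ Σ_i P[A_i] ≤ 34·p = 34·(1/646) = 1/19.
Numerically: 1/19 ≈ 0.0526.
Is 1/19 < 1? YES.
Since P[∪ A_i] ≤ 1/19 < 1, the complement has P[∩ A_i^c] ≥ 1 − 1/19 = 18/19 > 0, so some outcome avoids every A_i.

34·p = 1/19 ≈ 0.0526; existence CERTIFIED by the union bound.


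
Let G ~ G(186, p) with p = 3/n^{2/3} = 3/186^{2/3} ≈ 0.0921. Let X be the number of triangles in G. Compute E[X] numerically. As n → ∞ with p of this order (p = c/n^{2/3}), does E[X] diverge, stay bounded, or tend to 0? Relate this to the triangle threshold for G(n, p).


Number of potential triangles: C(186, 3) = 1055240.
Each occurs with probability p³ ≈ (0.0921)³ ≈ 7.80437e-04.
By linearity: E[X] = C(186, 3)·p³ ≈ 1055240 · 7.80437e-04 ≈ 823.548.
Since α = 2/3 < 1, p = c/n^{2/3} ≫ 1/n is above the triangle threshold p ~ 1/n. Asymptotically E[X] ~ (c³/6)·n^{3(1−α)} = (3³/6)·n^{1} → ∞; triangles are abundant w.h.p.

E[X] ≈ 823.548; in regime p = Θ(1/n^{2/3}) E[X] diverges (above the triangle threshold p ~ 1/n).
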